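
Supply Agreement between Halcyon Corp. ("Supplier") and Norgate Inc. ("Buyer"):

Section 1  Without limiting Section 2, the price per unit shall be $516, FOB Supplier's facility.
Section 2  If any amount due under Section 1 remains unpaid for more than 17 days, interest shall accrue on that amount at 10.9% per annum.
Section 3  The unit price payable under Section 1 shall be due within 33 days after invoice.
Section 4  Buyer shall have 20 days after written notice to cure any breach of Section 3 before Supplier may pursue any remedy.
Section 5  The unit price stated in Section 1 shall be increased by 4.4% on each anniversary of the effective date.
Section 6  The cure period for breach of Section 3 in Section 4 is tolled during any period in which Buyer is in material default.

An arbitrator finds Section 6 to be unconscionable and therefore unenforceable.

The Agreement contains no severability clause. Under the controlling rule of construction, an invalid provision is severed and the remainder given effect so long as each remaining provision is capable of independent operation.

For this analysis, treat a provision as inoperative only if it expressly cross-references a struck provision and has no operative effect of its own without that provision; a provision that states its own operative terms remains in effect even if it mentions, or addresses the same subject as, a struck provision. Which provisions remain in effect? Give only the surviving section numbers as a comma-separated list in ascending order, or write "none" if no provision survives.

Section 6 is struck. No other provision's operative terms depend on Section 6. With no severability clause, the stated default rule severs what cannot stand and enforces each remaining provision that can operate on its own. The provisions still in force are Section 1, Section 2, Section 3, Section 4, and Section 5.

1, 2, 3, 4, 5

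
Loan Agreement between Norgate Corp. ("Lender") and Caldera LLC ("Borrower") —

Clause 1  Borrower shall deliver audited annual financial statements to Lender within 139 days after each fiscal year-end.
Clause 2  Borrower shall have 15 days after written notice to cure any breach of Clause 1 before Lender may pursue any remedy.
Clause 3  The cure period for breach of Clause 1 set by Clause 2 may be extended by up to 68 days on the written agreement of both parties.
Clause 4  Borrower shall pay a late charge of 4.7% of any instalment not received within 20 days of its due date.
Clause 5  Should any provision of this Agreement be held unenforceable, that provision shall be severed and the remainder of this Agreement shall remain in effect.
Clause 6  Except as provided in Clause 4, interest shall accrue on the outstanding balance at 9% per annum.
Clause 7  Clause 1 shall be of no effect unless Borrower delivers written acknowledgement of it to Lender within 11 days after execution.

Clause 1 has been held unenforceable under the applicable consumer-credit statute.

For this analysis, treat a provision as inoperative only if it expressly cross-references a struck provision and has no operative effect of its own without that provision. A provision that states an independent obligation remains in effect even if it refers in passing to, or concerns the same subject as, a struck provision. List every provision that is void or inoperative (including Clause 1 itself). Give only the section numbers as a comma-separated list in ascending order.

1, 2, 3, 7

Clause 1 is struck. Clause 2 has no operative effect of its own apart from Clause 1 and is therefore inoperative. The only function of Clause 7 is the acknowledgement condition for Clause 1, so it cannot stand once Clause 1 is removed. Clause 3 has no operative effect of its own apart from Clause 2 and is therefore inoperative. Under the severability clause in Clause 5, the remaining provisions continue in force. That leaves Clause 4, Clause 5, and Clause 6 in effect.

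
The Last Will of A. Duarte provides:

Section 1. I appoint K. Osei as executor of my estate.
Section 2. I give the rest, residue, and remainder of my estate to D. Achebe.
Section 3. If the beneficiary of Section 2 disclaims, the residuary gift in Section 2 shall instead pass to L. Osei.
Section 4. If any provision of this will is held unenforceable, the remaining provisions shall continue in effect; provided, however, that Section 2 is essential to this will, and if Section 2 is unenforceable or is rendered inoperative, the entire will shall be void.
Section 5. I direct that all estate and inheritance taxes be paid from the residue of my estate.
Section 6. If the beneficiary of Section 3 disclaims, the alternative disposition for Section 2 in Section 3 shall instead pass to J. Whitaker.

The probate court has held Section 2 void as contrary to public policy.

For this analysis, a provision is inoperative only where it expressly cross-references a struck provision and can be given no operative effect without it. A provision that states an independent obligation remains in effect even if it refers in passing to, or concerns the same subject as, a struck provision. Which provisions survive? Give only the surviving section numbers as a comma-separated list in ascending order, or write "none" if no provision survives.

none

Section 2 is struck. Section 3 merely fixes the alternative disposition for Section 2; with Section 2 gone it has nothing to operate on and falls away. The only function of Section 6 is the alternative disposition for Section 3, so it cannot stand once Section 3 is removed. Section 4 makes Section 2 an essential term, and Section 2 is the provision held invalid; under Section 4, the entire will is therefore void. No provision of the will survives.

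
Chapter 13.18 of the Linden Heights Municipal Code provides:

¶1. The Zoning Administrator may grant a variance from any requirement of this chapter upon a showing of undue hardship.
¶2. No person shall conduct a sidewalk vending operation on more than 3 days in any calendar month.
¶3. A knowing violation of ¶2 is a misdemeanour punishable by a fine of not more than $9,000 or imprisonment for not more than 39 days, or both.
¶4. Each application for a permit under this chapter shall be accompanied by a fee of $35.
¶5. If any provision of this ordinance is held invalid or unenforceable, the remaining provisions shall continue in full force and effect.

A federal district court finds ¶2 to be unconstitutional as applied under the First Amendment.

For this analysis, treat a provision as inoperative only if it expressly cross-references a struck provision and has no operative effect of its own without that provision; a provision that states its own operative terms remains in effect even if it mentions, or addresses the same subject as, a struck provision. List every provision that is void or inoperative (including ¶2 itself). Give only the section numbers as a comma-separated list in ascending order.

2, 3

¶2 is struck. The only function of ¶3 is the criminal penalty for violating ¶2, so it cannot stand once ¶2 is removed. ¶5 is a severability clause and preserves every provision that can still be given independent effect. The provisions still in force are ¶1, ¶4, and ¶5.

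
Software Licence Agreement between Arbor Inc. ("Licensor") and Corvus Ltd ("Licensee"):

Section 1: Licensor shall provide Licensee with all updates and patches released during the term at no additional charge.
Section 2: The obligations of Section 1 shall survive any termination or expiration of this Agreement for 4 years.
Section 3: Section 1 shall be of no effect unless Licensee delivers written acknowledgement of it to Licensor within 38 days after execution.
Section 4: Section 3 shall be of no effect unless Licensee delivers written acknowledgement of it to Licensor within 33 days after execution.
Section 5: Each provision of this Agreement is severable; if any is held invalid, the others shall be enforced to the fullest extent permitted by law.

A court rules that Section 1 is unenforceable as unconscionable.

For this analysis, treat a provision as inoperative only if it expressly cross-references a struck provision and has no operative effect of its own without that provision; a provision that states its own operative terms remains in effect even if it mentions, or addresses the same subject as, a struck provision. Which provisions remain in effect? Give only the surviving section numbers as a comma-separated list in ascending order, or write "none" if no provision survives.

Section 1 is struck. The only function of Section 2 is the survival period for Section 1, so it cannot stand once Section 1 is removed. Section 3 operates only by reference to Section 1, so it falls with Section 1. Section 4 has no operative effect of its own apart from Section 3 and is therefore inoperative. Section 5 is a severability clause and preserves every provision that can still be given independent effect. Only Section 5 remains in effect.

5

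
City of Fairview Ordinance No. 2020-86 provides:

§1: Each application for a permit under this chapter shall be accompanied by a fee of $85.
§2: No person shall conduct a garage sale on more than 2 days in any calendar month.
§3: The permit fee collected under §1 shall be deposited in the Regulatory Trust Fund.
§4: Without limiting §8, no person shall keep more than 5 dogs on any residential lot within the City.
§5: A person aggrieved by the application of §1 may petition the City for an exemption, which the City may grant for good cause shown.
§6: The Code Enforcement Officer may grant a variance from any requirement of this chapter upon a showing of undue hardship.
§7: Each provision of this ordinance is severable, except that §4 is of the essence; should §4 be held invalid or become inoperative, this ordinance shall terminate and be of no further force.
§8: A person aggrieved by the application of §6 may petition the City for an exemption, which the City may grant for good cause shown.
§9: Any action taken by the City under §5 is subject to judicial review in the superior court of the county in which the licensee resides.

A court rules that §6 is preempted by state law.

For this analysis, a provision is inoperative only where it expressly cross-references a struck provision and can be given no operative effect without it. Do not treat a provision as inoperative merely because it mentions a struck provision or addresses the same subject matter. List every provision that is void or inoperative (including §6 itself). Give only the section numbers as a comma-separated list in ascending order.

§6 is struck. §8 has no operative effect of its own apart from §6 and is therefore inoperative. Although §4 refers to §8, its operative terms do not depend on §8, so it remains in effect. §7 makes §4 an essential term, but §4 is unaffected, so the severability proviso in §7 preserves the remaining provisions. The provisions still in force are §1, §2, §3, §4, §5, §7, and §9.

6, 8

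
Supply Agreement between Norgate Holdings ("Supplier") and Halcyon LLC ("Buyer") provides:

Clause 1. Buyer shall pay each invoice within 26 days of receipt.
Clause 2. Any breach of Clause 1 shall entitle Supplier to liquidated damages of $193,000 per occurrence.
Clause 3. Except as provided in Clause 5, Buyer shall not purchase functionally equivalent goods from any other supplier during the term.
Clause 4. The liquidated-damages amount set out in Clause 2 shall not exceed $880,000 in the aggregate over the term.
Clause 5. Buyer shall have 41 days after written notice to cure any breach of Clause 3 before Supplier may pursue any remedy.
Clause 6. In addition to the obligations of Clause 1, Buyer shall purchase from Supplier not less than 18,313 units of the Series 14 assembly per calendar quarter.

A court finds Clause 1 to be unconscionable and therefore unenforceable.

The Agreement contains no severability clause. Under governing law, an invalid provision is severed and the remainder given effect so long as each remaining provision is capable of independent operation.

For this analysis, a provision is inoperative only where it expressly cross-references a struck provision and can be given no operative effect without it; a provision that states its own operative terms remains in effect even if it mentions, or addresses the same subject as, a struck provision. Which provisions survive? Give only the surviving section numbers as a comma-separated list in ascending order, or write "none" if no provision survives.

Clause 1 is struck. Clause 2 operates only by reference to Clause 1, so it falls with Clause 1. Clause 4 does nothing except set the aggregate cap on the liquidated-damages amount by reference to Clause 2; with Clause 2 gone it has no independent effect and is inoperative. Although Clause 6 refers to Clause 1, its operative terms do not depend on Clause 1, so it remains in effect. Under the stated default rule, only provisions that cannot operate independently fall away; the rest are enforced. Clause 3, Clause 5, and Clause 6 remain in effect.

3, 5, 6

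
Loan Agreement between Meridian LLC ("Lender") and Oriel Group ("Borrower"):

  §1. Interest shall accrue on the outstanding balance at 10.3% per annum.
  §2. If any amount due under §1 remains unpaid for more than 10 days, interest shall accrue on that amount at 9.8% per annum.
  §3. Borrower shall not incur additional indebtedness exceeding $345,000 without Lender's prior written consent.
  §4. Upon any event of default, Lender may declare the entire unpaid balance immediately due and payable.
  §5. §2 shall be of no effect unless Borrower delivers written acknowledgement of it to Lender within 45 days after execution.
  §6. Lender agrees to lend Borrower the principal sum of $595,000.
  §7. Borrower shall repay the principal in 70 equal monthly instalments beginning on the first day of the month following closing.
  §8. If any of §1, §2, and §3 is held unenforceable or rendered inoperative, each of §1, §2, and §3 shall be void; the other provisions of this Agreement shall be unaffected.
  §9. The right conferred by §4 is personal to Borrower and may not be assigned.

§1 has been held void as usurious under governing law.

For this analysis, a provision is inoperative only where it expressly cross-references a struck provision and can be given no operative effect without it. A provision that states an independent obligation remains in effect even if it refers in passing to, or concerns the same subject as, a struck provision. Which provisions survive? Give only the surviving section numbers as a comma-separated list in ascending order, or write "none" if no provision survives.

4, 6, 7, 8, 9

§1 is struck. The whole of §2 is the default interest on the interest charge, defined by reference to §1, so §2 cannot stand once §1 is removed. §5 operates only by reference to §2, so it falls with §2. §8 declares §1, §2, and §3 mutually dependent; since one of them has fallen, all of them are of no effect. That brings down §3 as well. The remainder continues in force under §8. The provisions still in force are §4, §6, §7, §8, and §9.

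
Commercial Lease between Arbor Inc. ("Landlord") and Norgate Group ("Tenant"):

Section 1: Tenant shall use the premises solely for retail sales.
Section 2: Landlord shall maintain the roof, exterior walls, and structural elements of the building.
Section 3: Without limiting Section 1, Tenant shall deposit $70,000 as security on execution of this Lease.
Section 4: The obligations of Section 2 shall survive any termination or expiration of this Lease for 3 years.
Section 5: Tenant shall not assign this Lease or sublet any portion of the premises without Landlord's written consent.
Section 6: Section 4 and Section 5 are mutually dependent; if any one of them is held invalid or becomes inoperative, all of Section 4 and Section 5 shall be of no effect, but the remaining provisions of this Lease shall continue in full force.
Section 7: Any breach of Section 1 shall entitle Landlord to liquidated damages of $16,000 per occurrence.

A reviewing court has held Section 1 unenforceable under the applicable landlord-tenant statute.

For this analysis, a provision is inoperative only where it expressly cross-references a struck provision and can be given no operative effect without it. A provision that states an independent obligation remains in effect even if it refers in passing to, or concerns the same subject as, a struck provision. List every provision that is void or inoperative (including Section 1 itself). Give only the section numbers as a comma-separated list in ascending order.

1, 7

Section 1 is struck. Section 7 operates only by reference to Section 1, so it falls with Section 1. Although Section 3 refers to Section 1, its operative terms do not depend on Section 1, so it remains in effect. Section 6 ties Section 4 and Section 5 together, but none of those is affected here; the remaining provisions continue in force under Section 6. The provisions still in force are Section 2, Section 3, Section 4, Section 5, and Section 6.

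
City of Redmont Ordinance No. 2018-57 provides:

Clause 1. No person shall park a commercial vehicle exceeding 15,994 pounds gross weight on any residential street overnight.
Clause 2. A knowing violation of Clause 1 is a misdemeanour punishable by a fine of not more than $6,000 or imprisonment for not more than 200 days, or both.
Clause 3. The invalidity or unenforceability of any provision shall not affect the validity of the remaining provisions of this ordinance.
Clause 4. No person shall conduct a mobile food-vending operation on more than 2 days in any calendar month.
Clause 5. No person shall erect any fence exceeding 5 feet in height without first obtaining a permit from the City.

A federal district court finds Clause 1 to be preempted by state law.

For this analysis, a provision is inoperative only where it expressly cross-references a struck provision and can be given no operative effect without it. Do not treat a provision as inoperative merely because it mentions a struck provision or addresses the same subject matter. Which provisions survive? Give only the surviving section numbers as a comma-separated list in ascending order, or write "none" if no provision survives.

Clause 1 is struck. Clause 2 merely fixes the criminal penalty for violating Clause 1; with Clause 1 gone it has nothing to operate on and falls away. Under the severability clause in Clause 3, the remaining provisions continue in force. The provisions still in force are Clause 3, Clause 4, and Clause 5.

3, 4, 5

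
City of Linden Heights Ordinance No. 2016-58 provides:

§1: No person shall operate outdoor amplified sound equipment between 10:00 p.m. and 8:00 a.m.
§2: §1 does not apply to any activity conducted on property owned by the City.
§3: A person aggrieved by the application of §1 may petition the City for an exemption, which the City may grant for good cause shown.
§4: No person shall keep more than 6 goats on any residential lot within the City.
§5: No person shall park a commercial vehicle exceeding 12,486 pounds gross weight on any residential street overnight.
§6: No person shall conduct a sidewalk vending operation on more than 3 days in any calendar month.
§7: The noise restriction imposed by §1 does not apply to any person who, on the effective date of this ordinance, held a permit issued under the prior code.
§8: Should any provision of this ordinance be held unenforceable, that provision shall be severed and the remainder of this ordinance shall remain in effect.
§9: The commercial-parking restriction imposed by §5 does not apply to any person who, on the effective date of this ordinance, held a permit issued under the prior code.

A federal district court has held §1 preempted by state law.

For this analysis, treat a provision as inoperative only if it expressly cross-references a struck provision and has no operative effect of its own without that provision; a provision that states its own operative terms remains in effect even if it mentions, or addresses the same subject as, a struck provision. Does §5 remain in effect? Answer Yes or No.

Yes

§1 is struck. §2 merely fixes the public-property exemption from §1; with §1 gone it has nothing to operate on and falls away. §3 merely fixes the exemption procedure for §1; with §1 gone it has nothing to operate on and falls away. The only function of §7 is the grandfather exemption from §1, so it cannot stand once §1 is removed. §8 is a severability clause and preserves every provision that can still be given independent effect. The provisions still in force are §4, §5, §6, §8, and §9. §5 is among the surviving provisions, so the answer is yes.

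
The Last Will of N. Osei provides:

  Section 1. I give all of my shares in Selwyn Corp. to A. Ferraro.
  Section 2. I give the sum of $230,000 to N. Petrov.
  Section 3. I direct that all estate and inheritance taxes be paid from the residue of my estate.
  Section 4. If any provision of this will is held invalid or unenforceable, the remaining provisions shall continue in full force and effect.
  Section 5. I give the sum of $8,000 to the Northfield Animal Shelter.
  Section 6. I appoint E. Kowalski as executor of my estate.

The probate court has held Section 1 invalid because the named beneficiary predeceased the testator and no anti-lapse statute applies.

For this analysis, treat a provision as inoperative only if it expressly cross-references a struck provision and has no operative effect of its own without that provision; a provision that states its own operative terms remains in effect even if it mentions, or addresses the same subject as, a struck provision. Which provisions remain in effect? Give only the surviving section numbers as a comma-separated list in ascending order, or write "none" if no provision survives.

Section 1 is struck. No other provision's operative terms depend on Section 1. Under the severability clause in Section 4, the remaining provisions continue in force. That leaves Section 2, Section 3, Section 4, Section 5, and Section 6 in effect.

2, 3, 4, 5, 6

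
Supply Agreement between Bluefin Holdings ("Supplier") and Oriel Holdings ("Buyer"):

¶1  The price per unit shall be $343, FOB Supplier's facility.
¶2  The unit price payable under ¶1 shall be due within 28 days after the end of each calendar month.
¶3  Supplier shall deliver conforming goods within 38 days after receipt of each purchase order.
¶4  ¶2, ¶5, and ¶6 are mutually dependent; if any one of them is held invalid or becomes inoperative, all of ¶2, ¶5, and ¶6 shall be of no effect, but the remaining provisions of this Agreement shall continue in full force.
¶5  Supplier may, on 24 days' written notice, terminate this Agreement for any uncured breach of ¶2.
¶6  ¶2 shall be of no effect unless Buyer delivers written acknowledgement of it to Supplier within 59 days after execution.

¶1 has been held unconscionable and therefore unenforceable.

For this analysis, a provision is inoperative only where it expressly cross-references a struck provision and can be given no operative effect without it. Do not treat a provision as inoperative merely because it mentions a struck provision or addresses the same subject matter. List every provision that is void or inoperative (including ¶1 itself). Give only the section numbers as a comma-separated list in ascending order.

¶1 is struck. The whole of ¶2 is the payment deadline for the unit price, defined by reference to ¶1, so ¶2 cannot stand once ¶1 is removed. ¶5 operates only by reference to ¶2, so it falls with ¶2. ¶6 has no operative effect of its own apart from ¶2 and is therefore inoperative. ¶4 declares ¶2, ¶5, and ¶6 mutually dependent; since one of them has fallen, all of them are of no effect. The remainder continues in force under ¶4. The provisions still in force are ¶3 and ¶4.

1, 2, 5, 6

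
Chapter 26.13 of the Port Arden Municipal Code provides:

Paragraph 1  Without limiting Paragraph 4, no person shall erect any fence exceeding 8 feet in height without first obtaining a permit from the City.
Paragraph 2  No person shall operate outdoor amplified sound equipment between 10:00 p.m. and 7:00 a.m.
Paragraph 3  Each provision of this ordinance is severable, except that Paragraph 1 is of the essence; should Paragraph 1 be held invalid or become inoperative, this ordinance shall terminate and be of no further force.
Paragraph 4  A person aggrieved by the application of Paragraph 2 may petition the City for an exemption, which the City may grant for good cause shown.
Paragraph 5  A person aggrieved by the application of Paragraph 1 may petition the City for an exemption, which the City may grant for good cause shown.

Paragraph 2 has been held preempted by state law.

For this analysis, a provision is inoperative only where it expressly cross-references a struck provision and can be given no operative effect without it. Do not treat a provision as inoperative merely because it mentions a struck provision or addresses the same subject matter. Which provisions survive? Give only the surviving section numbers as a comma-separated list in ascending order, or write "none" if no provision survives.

1, 3, 5

Paragraph 2 is struck. Paragraph 4 merely fixes the exemption procedure for Paragraph 2; with Paragraph 2 gone it has nothing to operate on and falls away. Paragraph 1 mentions Paragraph 4 but its own obligation stands independently of Paragraph 4, so Paragraph 1 is not affected. Paragraph 3 makes Paragraph 1 an essential term, but Paragraph 1 is unaffected, so the severability proviso in Paragraph 3 preserves the remaining provisions. That leaves Paragraph 1, Paragraph 3, and Paragraph 5 in effect.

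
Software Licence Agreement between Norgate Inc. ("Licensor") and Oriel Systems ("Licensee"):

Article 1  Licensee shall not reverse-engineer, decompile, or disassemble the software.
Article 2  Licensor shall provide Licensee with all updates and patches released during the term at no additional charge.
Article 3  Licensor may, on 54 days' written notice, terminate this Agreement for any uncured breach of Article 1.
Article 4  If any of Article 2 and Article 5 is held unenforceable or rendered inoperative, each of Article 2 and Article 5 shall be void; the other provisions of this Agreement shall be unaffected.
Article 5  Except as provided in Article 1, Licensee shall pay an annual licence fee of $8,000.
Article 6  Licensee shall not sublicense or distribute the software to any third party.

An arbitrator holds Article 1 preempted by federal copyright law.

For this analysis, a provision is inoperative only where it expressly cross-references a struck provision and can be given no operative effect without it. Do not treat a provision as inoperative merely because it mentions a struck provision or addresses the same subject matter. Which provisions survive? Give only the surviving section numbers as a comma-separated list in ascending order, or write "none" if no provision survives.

Article 1 is struck. Article 3 merely fixes the termination right for breach of Article 1; with Article 1 gone it has nothing to operate on and falls away. Article 5 mentions Article 1 but its own obligation stands independently of Article 1, so Article 5 is not affected. Article 4 ties Article 2 and Article 5 together, but none of those is affected here; the remaining provisions continue in force under Article 4. That leaves Article 2, Article 4, Article 5, and Article 6 in effect.

2, 4, 5, 6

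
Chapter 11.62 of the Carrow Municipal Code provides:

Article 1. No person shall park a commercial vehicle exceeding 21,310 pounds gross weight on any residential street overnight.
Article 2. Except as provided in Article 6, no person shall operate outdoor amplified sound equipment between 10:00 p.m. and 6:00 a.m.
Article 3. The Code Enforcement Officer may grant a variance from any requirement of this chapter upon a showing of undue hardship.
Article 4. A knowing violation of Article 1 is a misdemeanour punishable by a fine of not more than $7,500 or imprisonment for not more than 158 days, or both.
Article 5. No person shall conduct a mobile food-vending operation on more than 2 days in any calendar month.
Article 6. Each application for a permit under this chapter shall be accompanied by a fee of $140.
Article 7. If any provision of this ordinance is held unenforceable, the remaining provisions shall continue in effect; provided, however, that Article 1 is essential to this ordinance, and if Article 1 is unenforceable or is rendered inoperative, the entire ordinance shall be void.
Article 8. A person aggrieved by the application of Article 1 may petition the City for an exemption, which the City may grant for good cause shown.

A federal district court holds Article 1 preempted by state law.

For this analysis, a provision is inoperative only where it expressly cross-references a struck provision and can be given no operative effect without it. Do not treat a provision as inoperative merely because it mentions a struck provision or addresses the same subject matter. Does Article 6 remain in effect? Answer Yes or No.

No

Article 1 is struck. Article 4 operates only by reference to Article 1, so it falls with Article 1. Article 8 has no operative effect of its own apart from Article 1 and is therefore inoperative. Article 7 makes Article 1 an essential term, and Article 1 is the provision held invalid; under Article 7, the entire ordinance is therefore void. No provision of the ordinance survives. Article 6 is among the inoperative provisions, so the answer is no.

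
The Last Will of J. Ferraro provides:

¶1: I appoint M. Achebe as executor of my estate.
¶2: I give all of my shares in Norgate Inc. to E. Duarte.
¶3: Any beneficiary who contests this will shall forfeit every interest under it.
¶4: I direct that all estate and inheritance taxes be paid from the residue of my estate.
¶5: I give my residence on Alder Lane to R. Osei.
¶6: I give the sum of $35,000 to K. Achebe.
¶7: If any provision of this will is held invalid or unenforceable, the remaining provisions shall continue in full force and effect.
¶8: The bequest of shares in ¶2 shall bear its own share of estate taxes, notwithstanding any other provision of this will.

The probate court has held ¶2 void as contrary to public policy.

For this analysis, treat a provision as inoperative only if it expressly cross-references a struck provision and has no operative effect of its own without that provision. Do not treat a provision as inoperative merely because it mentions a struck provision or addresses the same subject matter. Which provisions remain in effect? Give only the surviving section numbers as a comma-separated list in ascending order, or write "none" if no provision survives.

1, 3, 4, 5, 6, 7

¶2 is struck. ¶8 operates only by reference to ¶2, so it falls with ¶2. Under the severability clause in ¶7, the remaining provisions continue in force. ¶1, ¶3, ¶4, ¶5, ¶6, and ¶7 remain in effect.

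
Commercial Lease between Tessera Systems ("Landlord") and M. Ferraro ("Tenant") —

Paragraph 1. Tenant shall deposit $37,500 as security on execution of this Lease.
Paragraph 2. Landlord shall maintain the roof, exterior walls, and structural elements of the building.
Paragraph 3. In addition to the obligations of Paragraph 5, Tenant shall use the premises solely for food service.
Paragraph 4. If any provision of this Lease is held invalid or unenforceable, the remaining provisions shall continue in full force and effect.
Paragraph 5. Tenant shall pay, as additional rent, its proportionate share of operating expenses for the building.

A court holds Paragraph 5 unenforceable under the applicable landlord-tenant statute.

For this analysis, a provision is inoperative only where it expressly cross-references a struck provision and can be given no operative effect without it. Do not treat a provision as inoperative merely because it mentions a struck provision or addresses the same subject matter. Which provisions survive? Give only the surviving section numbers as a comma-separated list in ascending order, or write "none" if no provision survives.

1, 2, 3, 4

Paragraph 5 is struck. Paragraph 3 mentions Paragraph 5 but its own obligation stands independently of Paragraph 5, so Paragraph 3 is not affected. No other provision's operative terms depend on Paragraph 5. Under the severability clause in Paragraph 4, the remaining provisions continue in force. The provisions still in force are Paragraph 1, Paragraph 2, Paragraph 3, and Paragraph 4.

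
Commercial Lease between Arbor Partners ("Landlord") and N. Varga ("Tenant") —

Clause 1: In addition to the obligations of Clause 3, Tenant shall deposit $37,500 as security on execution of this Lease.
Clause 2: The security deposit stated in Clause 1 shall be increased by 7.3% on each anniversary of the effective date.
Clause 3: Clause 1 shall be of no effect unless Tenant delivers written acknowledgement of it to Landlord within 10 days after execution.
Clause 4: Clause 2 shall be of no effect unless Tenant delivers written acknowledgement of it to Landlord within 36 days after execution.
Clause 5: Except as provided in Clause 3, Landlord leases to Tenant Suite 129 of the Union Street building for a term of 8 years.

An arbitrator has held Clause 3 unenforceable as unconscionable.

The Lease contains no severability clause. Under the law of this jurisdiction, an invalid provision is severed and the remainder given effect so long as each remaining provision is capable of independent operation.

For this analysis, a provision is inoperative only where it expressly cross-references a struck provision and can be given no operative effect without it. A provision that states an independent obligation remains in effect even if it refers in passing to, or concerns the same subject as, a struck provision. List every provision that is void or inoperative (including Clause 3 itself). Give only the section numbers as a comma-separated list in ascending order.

3

Clause 3 is struck. Clause 1 mentions Clause 3 but its own obligation stands independently of Clause 3, so Clause 1 is not affected. Although Clause 5 refers to Clause 3, its operative terms do not depend on Clause 3, so it remains in effect. Nothing else in the Lease is defined by reference to Clause 3. With no severability clause, the stated default rule severs what cannot stand and enforces each remaining provision that can operate on its own. Clause 1, Clause 2, Clause 4, and Clause 5 remain in effect.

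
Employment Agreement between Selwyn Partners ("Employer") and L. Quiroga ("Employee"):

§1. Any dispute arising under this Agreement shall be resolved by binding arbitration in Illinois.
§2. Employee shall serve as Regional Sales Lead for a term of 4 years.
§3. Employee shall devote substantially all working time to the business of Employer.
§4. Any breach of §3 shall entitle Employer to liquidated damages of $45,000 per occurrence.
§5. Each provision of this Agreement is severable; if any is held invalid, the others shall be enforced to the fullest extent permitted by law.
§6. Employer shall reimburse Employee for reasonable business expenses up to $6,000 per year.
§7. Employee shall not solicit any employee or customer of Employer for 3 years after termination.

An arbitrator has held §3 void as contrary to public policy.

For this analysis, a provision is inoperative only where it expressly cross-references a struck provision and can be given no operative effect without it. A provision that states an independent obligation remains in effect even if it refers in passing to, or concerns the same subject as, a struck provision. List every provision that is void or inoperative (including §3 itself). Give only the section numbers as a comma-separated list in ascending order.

3, 4

§3 is struck. §4 does nothing except set the liquidated-damages amount by reference to §3; with §3 gone it has no independent effect and is inoperative. Under the severability clause in §5, the remaining provisions continue in force. That leaves §1, §2, §5, §6, and §7 in effect.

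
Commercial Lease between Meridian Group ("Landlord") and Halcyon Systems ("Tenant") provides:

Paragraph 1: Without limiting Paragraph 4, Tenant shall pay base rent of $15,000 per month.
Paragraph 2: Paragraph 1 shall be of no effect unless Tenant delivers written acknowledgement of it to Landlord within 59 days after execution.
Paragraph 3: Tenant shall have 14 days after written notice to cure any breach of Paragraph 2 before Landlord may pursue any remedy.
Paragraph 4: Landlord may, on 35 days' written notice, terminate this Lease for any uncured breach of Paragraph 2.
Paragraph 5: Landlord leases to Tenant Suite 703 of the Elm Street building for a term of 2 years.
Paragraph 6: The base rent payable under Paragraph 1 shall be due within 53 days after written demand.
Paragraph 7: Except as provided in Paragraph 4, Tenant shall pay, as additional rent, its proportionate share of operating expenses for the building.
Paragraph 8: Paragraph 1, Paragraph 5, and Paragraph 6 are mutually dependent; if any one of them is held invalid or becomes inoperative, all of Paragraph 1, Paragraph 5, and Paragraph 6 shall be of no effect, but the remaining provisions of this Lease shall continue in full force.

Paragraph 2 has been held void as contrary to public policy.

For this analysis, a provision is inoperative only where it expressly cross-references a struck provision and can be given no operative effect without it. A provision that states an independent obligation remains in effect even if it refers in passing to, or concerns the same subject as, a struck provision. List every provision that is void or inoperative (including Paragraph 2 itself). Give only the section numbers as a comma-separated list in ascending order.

2, 3, 4

Paragraph 2 is struck. Paragraph 3 merely fixes the cure period for breach of Paragraph 2; with Paragraph 2 gone it has nothing to operate on and falls away. Paragraph 4 merely fixes the termination right for breach of Paragraph 2; with Paragraph 2 gone it has nothing to operate on and falls away. Although Paragraph 7 refers to Paragraph 4, its operative terms do not depend on Paragraph 4, so it remains in effect. Although Paragraph 1 refers to Paragraph 4, its operative terms do not depend on Paragraph 4, so it remains in effect. Paragraph 8 ties Paragraph 1, Paragraph 5, and Paragraph 6 together, but none of those is affected here; the remaining provisions continue in force under Paragraph 8. That leaves Paragraph 1, Paragraph 5, Paragraph 6, Paragraph 7, and Paragraph 8 in effect.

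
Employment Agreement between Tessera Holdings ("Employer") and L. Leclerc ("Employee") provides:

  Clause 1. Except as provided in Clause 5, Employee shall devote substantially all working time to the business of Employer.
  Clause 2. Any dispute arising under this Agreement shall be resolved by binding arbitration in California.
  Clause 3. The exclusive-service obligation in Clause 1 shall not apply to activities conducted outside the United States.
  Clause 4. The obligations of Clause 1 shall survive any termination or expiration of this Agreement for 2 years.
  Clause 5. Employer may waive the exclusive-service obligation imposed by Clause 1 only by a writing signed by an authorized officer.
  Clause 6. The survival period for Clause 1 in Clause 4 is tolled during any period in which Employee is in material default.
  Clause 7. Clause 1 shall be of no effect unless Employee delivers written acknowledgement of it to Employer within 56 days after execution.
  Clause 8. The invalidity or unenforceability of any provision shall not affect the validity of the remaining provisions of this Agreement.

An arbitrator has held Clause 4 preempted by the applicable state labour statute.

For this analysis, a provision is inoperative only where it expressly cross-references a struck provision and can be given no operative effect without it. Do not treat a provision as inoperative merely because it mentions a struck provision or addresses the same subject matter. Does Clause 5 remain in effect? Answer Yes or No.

Yes

Clause 4 is struck. Clause 6 operates only by reference to Clause 4, so it falls with Clause 4. Under the severability clause in Clause 8, the remaining provisions continue in force. That leaves Clause 1, Clause 2, Clause 3, Clause 5, Clause 7, and Clause 8 in effect. Clause 5 is among the surviving provisions, so the answer is yes.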